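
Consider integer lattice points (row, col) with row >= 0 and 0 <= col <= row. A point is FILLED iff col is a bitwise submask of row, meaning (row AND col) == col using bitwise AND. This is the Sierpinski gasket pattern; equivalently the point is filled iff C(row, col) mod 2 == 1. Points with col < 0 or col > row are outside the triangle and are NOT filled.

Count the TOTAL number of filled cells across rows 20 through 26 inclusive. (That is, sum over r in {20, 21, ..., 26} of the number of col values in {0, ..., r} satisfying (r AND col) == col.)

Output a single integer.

r20=10100 pc2: +4 =4
r21=10101 pc3: +8 =12
r22=10110 pc3: +8 =20
r23=10111 pc4: +16 =36
r24=11000 pc2: +4 =40
r25=11001 pc3: +8 =48
r26=11010 pc3: +8 =56

Answer: 56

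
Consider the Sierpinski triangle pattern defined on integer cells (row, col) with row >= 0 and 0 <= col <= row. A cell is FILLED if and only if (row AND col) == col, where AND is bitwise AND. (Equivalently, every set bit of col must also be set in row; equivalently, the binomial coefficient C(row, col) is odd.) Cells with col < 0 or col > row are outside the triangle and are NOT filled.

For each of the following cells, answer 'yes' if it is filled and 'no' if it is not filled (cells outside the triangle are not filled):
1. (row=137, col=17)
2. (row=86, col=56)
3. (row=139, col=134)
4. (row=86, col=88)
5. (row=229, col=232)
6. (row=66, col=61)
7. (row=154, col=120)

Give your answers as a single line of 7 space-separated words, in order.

(137,17): row=0b10001001, col=0b10001, row AND col = 0b1 = 1; 1 != 17 -> empty
(86,56): row=0b1010110, col=0b111000, row AND col = 0b10000 = 16; 16 != 56 -> empty
(139,134): row=0b10001011, col=0b10000110, row AND col = 0b10000010 = 130; 130 != 134 -> empty
(86,88): col outside [0, 86] -> not filled
(229,232): col outside [0, 229] -> not filled
(66,61): row=0b1000010, col=0b111101, row AND col = 0b0 = 0; 0 != 61 -> empty
(154,120): row=0b10011010, col=0b1111000, row AND col = 0b11000 = 24; 24 != 120 -> empty

Answer: no no no no no no no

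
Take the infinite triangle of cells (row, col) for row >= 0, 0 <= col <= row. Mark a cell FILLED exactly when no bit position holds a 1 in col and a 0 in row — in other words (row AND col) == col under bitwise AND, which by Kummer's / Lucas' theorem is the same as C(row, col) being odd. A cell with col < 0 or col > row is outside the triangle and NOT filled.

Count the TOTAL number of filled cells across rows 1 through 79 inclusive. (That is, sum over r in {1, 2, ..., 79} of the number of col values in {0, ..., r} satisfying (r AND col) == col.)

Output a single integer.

r1=1 pc1: +2 =2
r2=10 pc1: +2 =4
r3=11 pc2: +4 =8
r4=100 pc1: +2 =10
r5=101 pc2: +4 =14
r6=110 pc2: +4 =18
r7=111 pc3: +8 =26
r8=1000 pc1: +2 =28
r9=1001 pc2: +4 =32
r10=1010 pc2: +4 =36
r11=1011 pc3: +8 =44
r12=1100 pc2: +4 =48
r13=1101 pc3: +8 =56
r14=1110 pc3: +8 =64
r15=1111 pc4: +16 =80
r16=10000 pc1: +2 =82
r17=10001 pc2: +4 =86
r18=10010 pc2: +4 =90
r19=10011 pc3: +8 =98
r20=10100 pc2: +4 =102
r21=10101 pc3: +8 =110
r22=10110 pc3: +8 =118
r23=10111 pc4: +16 =134
r24=11000 pc2: +4 =138
r25=11001 pc3: +8 =146
r26=11010 pc3: +8 =154
r27=11011 pc4: +16 =170
r28=11100 pc3: +8 =178
r29=11101 pc4: +16 =194
r30=11110 pc4: +16 =210
r31=11111 pc5: +32 =242
r32=100000 pc1: +2 =244
r33=100001 pc2: +4 =248
r34=100010 pc2: +4 =252
r35=100011 pc3: +8 =260
r36=100100 pc2: +4 =264
r37=100101 pc3: +8 =272
r38=100110 pc3: +8 =280
r39=100111 pc4: +16 =296
r40=101000 pc2: +4 =300
r41=101001 pc3: +8 =308
r42=101010 pc3: +8 =316
r43=101011 pc4: +16 =332
r44=101100 pc3: +8 =340
r45=101101 pc4: +16 =356
r46=101110 pc4: +16 =372
r47=101111 pc5: +32 =404
r48=110000 pc2: +4 =408
r49=110001 pc3: +8 =416
r50=110010 pc3: +8 =424
r51=110011 pc4: +16 =440
r52=110100 pc3: +8 =448
r53=110101 pc4: +16 =464
r54=110110 pc4: +16 =480
r55=110111 pc5: +32 =512
r56=111000 pc3: +8 =520
r57=111001 pc4: +16 =536
r58=111010 pc4: +16 =552
r59=111011 pc5: +32 =584
r60=111100 pc4: +16 =600
r61=111101 pc5: +32 =632
r62=111110 pc5: +32 =664
r63=111111 pc6: +64 =728
r64=1000000 pc1: +2 =730
r65=1000001 pc2: +4 =734
r66=1000010 pc2: +4 =738
r67=1000011 pc3: +8 =746
r68=1000100 pc2: +4 =750
r69=1000101 pc3: +8 =758
r70=1000110 pc3: +8 =766
r71=1000111 pc4: +16 =782
r72=1001000 pc2: +4 =786
r73=1001001 pc3: +8 =794
r74=1001010 pc3: +8 =802
r75=1001011 pc4: +16 =818
r76=1001100 pc3: +8 =826
r77=1001101 pc4: +16 =842
r78=1001110 pc4: +16 =858
r79=1001111 pc5: +32 =890

Answer: 890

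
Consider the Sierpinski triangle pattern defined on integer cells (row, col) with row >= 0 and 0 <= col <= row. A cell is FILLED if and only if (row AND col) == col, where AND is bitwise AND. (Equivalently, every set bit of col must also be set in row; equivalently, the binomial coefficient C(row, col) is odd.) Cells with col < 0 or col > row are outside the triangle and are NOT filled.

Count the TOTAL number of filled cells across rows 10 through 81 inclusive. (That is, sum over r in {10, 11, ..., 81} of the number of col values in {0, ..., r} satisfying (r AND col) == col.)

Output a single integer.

r10=1010 pc2: +4 =4
r11=1011 pc3: +8 =12
r12=1100 pc2: +4 =16
r13=1101 pc3: +8 =24
r14=1110 pc3: +8 =32
r15=1111 pc4: +16 =48
r16=10000 pc1: +2 =50
r17=10001 pc2: +4 =54
r18=10010 pc2: +4 =58
r19=10011 pc3: +8 =66
r20=10100 pc2: +4 =70
r21=10101 pc3: +8 =78
r22=10110 pc3: +8 =86
r23=10111 pc4: +16 =102
r24=11000 pc2: +4 =106
r25=11001 pc3: +8 =114
r26=11010 pc3: +8 =122
r27=11011 pc4: +16 =138
r28=11100 pc3: +8 =146
r29=11101 pc4: +16 =162
r30=11110 pc4: +16 =178
r31=11111 pc5: +32 =210
r32=100000 pc1: +2 =212
r33=100001 pc2: +4 =216
r34=100010 pc2: +4 =220
r35=100011 pc3: +8 =228
r36=100100 pc2: +4 =232
r37=100101 pc3: +8 =240
r38=100110 pc3: +8 =248
r39=100111 pc4: +16 =264
r40=101000 pc2: +4 =268
r41=101001 pc3: +8 =276
r42=101010 pc3: +8 =284
r43=101011 pc4: +16 =300
r44=101100 pc3: +8 =308
r45=101101 pc4: +16 =324
r46=101110 pc4: +16 =340
r47=101111 pc5: +32 =372
r48=110000 pc2: +4 =376
r49=110001 pc3: +8 =384
r50=110010 pc3: +8 =392
r51=110011 pc4: +16 =408
r52=110100 pc3: +8 =416
r53=110101 pc4: +16 =432
r54=110110 pc4: +16 =448
r55=110111 pc5: +32 =480
r56=111000 pc3: +8 =488
r57=111001 pc4: +16 =504
r58=111010 pc4: +16 =520
r59=111011 pc5: +32 =552
r60=111100 pc4: +16 =568
r61=111101 pc5: +32 =600
r62=111110 pc5: +32 =632
r63=111111 pc6: +64 =696
r64=1000000 pc1: +2 =698
r65=1000001 pc2: +4 =702
r66=1000010 pc2: +4 =706
r67=1000011 pc3: +8 =714
r68=1000100 pc2: +4 =718
r69=1000101 pc3: +8 =726
r70=1000110 pc3: +8 =734
r71=1000111 pc4: +16 =750
r72=1001000 pc2: +4 =754
r73=1001001 pc3: +8 =762
r74=1001010 pc3: +8 =770
r75=1001011 pc4: +16 =786
r76=1001100 pc3: +8 =794
r77=1001101 pc4: +16 =810
r78=1001110 pc4: +16 =826
r79=1001111 pc5: +32 =858
r80=1010000 pc2: +4 =862
r81=1010001 pc3: +8 =870

Answer: 870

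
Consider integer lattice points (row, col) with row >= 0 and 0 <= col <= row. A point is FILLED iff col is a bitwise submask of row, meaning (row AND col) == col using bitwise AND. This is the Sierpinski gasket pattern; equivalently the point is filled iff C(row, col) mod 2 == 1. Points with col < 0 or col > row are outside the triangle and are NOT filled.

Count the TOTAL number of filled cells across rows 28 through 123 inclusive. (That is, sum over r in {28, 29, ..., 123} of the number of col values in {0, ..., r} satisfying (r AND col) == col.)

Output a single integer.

r28=11100 pc3: +8 =8
r29=11101 pc4: +16 =24
r30=11110 pc4: +16 =40
r31=11111 pc5: +32 =72
r32=100000 pc1: +2 =74
r33=100001 pc2: +4 =78
r34=100010 pc2: +4 =82
r35=100011 pc3: +8 =90
r36=100100 pc2: +4 =94
r37=100101 pc3: +8 =102
r38=100110 pc3: +8 =110
r39=100111 pc4: +16 =126
r40=101000 pc2: +4 =130
r41=101001 pc3: +8 =138
r42=101010 pc3: +8 =146
r43=101011 pc4: +16 =162
r44=101100 pc3: +8 =170
r45=101101 pc4: +16 =186
r46=101110 pc4: +16 =202
r47=101111 pc5: +32 =234
r48=110000 pc2: +4 =238
r49=110001 pc3: +8 =246
r50=110010 pc3: +8 =254
r51=110011 pc4: +16 =270
r52=110100 pc3: +8 =278
r53=110101 pc4: +16 =294
r54=110110 pc4: +16 =310
r55=110111 pc5: +32 =342
r56=111000 pc3: +8 =350
r57=111001 pc4: +16 =366
r58=111010 pc4: +16 =382
r59=111011 pc5: +32 =414
r60=111100 pc4: +16 =430
r61=111101 pc5: +32 =462
r62=111110 pc5: +32 =494
r63=111111 pc6: +64 =558
r64=1000000 pc1: +2 =560
r65=1000001 pc2: +4 =564
r66=1000010 pc2: +4 =568
r67=1000011 pc3: +8 =576
r68=1000100 pc2: +4 =580
r69=1000101 pc3: +8 =588
r70=1000110 pc3: +8 =596
r71=1000111 pc4: +16 =612
r72=1001000 pc2: +4 =616
r73=1001001 pc3: +8 =624
r74=1001010 pc3: +8 =632
r75=1001011 pc4: +16 =648
r76=1001100 pc3: +8 =656
r77=1001101 pc4: +16 =672
r78=1001110 pc4: +16 =688
r79=1001111 pc5: +32 =720
r80=1010000 pc2: +4 =724
r81=1010001 pc3: +8 =732
r82=1010010 pc3: +8 =740
r83=1010011 pc4: +16 =756
r84=1010100 pc3: +8 =764
r85=1010101 pc4: +16 =780
r86=1010110 pc4: +16 =796
r87=1010111 pc5: +32 =828
r88=1011000 pc3: +8 =836
r89=1011001 pc4: +16 =852
r90=1011010 pc4: +16 =868
r91=1011011 pc5: +32 =900
r92=1011100 pc4: +16 =916
r93=1011101 pc5: +32 =948
r94=1011110 pc5: +32 =980
r95=1011111 pc6: +64 =1044
r96=1100000 pc2: +4 =1048
r97=1100001 pc3: +8 =1056
r98=1100010 pc3: +8 =1064
r99=1100011 pc4: +16 =1080
r100=1100100 pc3: +8 =1088
r101=1100101 pc4: +16 =1104
r102=1100110 pc4: +16 =1120
r103=1100111 pc5: +32 =1152
r104=1101000 pc3: +8 =1160
r105=1101001 pc4: +16 =1176
r106=1101010 pc4: +16 =1192
r107=1101011 pc5: +32 =1224
r108=1101100 pc4: +16 =1240
r109=1101101 pc5: +32 =1272
r110=1101110 pc5: +32 =1304
r111=1101111 pc6: +64 =1368
r112=1110000 pc3: +8 =1376
r113=1110001 pc4: +16 =1392
r114=1110010 pc4: +16 =1408
r115=1110011 pc5: +32 =1440
r116=1110100 pc4: +16 =1456
r117=1110101 pc5: +32 =1488
r118=1110110 pc5: +32 =1520
r119=1110111 pc6: +64 =1584
r120=1111000 pc4: +16 =1600
r121=1111001 pc5: +32 =1632
r122=1111010 pc5: +32 =1664
r123=1111011 pc6: +64 =1728

Answer: 1728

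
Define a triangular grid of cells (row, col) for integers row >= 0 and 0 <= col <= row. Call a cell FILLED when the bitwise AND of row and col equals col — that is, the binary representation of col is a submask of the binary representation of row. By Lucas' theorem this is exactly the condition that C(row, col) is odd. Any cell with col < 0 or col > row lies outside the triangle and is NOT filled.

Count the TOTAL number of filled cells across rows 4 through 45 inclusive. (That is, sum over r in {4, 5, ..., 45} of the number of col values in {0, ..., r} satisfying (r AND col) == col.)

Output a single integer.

Answer: 348

Derivation:
r4=100 pc1: +2 =2
r5=101 pc2: +4 =6
r6=110 pc2: +4 =10
r7=111 pc3: +8 =18
r8=1000 pc1: +2 =20
r9=1001 pc2: +4 =24
r10=1010 pc2: +4 =28
r11=1011 pc3: +8 =36
r12=1100 pc2: +4 =40
r13=1101 pc3: +8 =48
r14=1110 pc3: +8 =56
r15=1111 pc4: +16 =72
r16=10000 pc1: +2 =74
r17=10001 pc2: +4 =78
r18=10010 pc2: +4 =82
r19=10011 pc3: +8 =90
r20=10100 pc2: +4 =94
r21=10101 pc3: +8 =102
r22=10110 pc3: +8 =110
r23=10111 pc4: +16 =126
r24=11000 pc2: +4 =130
r25=11001 pc3: +8 =138
r26=11010 pc3: +8 =146
r27=11011 pc4: +16 =162
r28=11100 pc3: +8 =170
r29=11101 pc4: +16 =186
r30=11110 pc4: +16 =202
r31=11111 pc5: +32 =234
r32=100000 pc1: +2 =236
r33=100001 pc2: +4 =240
r34=100010 pc2: +4 =244
r35=100011 pc3: +8 =252
r36=100100 pc2: +4 =256
r37=100101 pc3: +8 =264
r38=100110 pc3: +8 =272
r39=100111 pc4: +16 =288
r40=101000 pc2: +4 =292
r41=101001 pc3: +8 =300
r42=101010 pc3: +8 =308
r43=101011 pc4: +16 =324
r44=101100 pc3: +8 =332
r45=101101 pc4: +16 =348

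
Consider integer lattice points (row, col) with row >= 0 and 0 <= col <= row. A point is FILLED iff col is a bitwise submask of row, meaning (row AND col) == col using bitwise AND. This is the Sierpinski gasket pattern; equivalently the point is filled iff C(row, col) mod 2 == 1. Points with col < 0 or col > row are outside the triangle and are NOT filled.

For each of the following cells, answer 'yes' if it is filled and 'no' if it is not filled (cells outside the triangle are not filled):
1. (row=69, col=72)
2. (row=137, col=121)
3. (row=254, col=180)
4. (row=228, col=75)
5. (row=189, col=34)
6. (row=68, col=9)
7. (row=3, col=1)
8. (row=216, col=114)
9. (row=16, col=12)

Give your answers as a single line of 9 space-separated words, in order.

(69,72): col outside [0, 69] -> not filled
(137,121): row=0b10001001, col=0b1111001, row AND col = 0b1001 = 9; 9 != 121 -> empty
(254,180): row=0b11111110, col=0b10110100, row AND col = 0b10110100 = 180; 180 == 180 -> filled
(228,75): row=0b11100100, col=0b1001011, row AND col = 0b1000000 = 64; 64 != 75 -> empty
(189,34): row=0b10111101, col=0b100010, row AND col = 0b100000 = 32; 32 != 34 -> empty
(68,9): row=0b1000100, col=0b1001, row AND col = 0b0 = 0; 0 != 9 -> empty
(3,1): row=0b11, col=0b1, row AND col = 0b1 = 1; 1 == 1 -> filled
(216,114): row=0b11011000, col=0b1110010, row AND col = 0b1010000 = 80; 80 != 114 -> empty
(16,12): row=0b10000, col=0b1100, row AND col = 0b0 = 0; 0 != 12 -> empty

Answer: no no yes no no no yes no no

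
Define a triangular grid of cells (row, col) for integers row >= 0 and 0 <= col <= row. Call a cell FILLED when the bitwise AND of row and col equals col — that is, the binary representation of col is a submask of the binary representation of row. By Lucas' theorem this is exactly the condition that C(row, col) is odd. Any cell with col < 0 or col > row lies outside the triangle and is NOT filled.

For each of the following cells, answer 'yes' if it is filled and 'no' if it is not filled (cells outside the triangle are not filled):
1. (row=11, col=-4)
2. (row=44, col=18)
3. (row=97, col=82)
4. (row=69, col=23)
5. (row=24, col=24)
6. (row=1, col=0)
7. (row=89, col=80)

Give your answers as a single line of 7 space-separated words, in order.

(11,-4): col outside [0, 11] -> not filled
(44,18): row=0b101100, col=0b10010, row AND col = 0b0 = 0; 0 != 18 -> empty
(97,82): row=0b1100001, col=0b1010010, row AND col = 0b1000000 = 64; 64 != 82 -> empty
(69,23): row=0b1000101, col=0b10111, row AND col = 0b101 = 5; 5 != 23 -> empty
(24,24): row=0b11000, col=0b11000, row AND col = 0b11000 = 24; 24 == 24 -> filled
(1,0): row=0b1, col=0b0, row AND col = 0b0 = 0; 0 == 0 -> filled
(89,80): row=0b1011001, col=0b1010000, row AND col = 0b1010000 = 80; 80 == 80 -> filled

Answer: no no no no yes yes yes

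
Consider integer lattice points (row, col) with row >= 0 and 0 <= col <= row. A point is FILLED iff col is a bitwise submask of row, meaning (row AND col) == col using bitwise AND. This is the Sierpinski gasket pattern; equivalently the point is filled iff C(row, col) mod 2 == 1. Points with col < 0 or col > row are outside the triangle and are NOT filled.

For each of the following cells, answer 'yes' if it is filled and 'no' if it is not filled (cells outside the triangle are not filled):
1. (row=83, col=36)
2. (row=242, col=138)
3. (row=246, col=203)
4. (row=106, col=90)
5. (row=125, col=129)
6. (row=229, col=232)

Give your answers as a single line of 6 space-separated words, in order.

(83,36): row=0b1010011, col=0b100100, row AND col = 0b0 = 0; 0 != 36 -> empty
(242,138): row=0b11110010, col=0b10001010, row AND col = 0b10000010 = 130; 130 != 138 -> empty
(246,203): row=0b11110110, col=0b11001011, row AND col = 0b11000010 = 194; 194 != 203 -> empty
(106,90): row=0b1101010, col=0b1011010, row AND col = 0b1001010 = 74; 74 != 90 -> empty
(125,129): col outside [0, 125] -> not filled
(229,232): col outside [0, 229] -> not filled

Answer: no no no no no no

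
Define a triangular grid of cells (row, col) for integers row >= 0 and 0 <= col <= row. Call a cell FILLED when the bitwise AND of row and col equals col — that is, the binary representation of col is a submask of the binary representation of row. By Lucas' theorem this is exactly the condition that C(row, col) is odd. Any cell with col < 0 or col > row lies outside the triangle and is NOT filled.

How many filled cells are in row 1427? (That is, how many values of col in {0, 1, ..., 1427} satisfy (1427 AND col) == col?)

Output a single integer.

Answer: 64

Derivation:
1427 in binary = 10110010011
popcount(1427) = number of 1-bits in 10110010011 = 6
A col c satisfies (1427 AND c) == c iff every set bit of c is also set in 1427; each of the 6 set bits of 1427 can independently be on or off in c.
count = 2^6 = 64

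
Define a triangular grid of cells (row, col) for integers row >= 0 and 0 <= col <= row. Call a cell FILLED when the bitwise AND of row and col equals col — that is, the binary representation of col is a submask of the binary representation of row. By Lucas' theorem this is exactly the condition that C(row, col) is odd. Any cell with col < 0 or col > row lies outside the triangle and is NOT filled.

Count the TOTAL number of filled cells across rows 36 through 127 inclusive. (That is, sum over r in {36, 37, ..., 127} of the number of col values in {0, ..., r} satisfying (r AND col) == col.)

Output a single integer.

r36=100100 pc2: +4 =4
r37=100101 pc3: +8 =12
r38=100110 pc3: +8 =20
r39=100111 pc4: +16 =36
r40=101000 pc2: +4 =40
r41=101001 pc3: +8 =48
r42=101010 pc3: +8 =56
r43=101011 pc4: +16 =72
r44=101100 pc3: +8 =80
r45=101101 pc4: +16 =96
r46=101110 pc4: +16 =112
r47=101111 pc5: +32 =144
r48=110000 pc2: +4 =148
r49=110001 pc3: +8 =156
r50=110010 pc3: +8 =164
r51=110011 pc4: +16 =180
r52=110100 pc3: +8 =188
r53=110101 pc4: +16 =204
r54=110110 pc4: +16 =220
r55=110111 pc5: +32 =252
r56=111000 pc3: +8 =260
r57=111001 pc4: +16 =276
r58=111010 pc4: +16 =292
r59=111011 pc5: +32 =324
r60=111100 pc4: +16 =340
r61=111101 pc5: +32 =372
r62=111110 pc5: +32 =404
r63=111111 pc6: +64 =468
r64=1000000 pc1: +2 =470
r65=1000001 pc2: +4 =474
r66=1000010 pc2: +4 =478
r67=1000011 pc3: +8 =486
r68=1000100 pc2: +4 =490
r69=1000101 pc3: +8 =498
r70=1000110 pc3: +8 =506
r71=1000111 pc4: +16 =522
r72=1001000 pc2: +4 =526
r73=1001001 pc3: +8 =534
r74=1001010 pc3: +8 =542
r75=1001011 pc4: +16 =558
r76=1001100 pc3: +8 =566
r77=1001101 pc4: +16 =582
r78=1001110 pc4: +16 =598
r79=1001111 pc5: +32 =630
r80=1010000 pc2: +4 =634
r81=1010001 pc3: +8 =642
r82=1010010 pc3: +8 =650
r83=1010011 pc4: +16 =666
r84=1010100 pc3: +8 =674
r85=1010101 pc4: +16 =690
r86=1010110 pc4: +16 =706
r87=1010111 pc5: +32 =738
r88=1011000 pc3: +8 =746
r89=1011001 pc4: +16 =762
r90=1011010 pc4: +16 =778
r91=1011011 pc5: +32 =810
r92=1011100 pc4: +16 =826
r93=1011101 pc5: +32 =858
r94=1011110 pc5: +32 =890
r95=1011111 pc6: +64 =954
r96=1100000 pc2: +4 =958
r97=1100001 pc3: +8 =966
r98=1100010 pc3: +8 =974
r99=1100011 pc4: +16 =990
r100=1100100 pc3: +8 =998
r101=1100101 pc4: +16 =1014
r102=1100110 pc4: +16 =1030
r103=1100111 pc5: +32 =1062
r104=1101000 pc3: +8 =1070
r105=1101001 pc4: +16 =1086
r106=1101010 pc4: +16 =1102
r107=1101011 pc5: +32 =1134
r108=1101100 pc4: +16 =1150
r109=1101101 pc5: +32 =1182
r110=1101110 pc5: +32 =1214
r111=1101111 pc6: +64 =1278
r112=1110000 pc3: +8 =1286
r113=1110001 pc4: +16 =1302
r114=1110010 pc4: +16 =1318
r115=1110011 pc5: +32 =1350
r116=1110100 pc4: +16 =1366
r117=1110101 pc5: +32 =1398
r118=1110110 pc5: +32 =1430
r119=1110111 pc6: +64 =1494
r120=1111000 pc4: +16 =1510
r121=1111001 pc5: +32 =1542
r122=1111010 pc5: +32 =1574
r123=1111011 pc6: +64 =1638
r124=1111100 pc5: +32 =1670
r125=1111101 pc6: +64 =1734
r126=1111110 pc6: +64 =1798
r127=1111111 pc7: +128 =1926

Answer: 1926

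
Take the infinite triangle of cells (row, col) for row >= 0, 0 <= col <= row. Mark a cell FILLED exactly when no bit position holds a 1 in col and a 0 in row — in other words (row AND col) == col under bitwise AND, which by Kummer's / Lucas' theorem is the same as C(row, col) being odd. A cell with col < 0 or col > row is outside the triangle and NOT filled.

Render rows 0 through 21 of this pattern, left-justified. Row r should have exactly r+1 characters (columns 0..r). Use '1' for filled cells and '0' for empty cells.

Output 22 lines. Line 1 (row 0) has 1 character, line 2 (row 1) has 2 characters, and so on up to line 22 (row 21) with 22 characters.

r0=0: 1
r1=1: 11
r2=10: 101
r3=11: 1111
r4=100: 10001
r5=101: 110011
r6=110: 1010101
r7=111: 11111111
r8=1000: 100000001
r9=1001: 1100000011
r10=1010: 10100000101
r11=1011: 111100001111
r12=1100: 1000100010001
r13=1101: 11001100110011
r14=1110: 101010101010101
r15=1111: 1111111111111111
r16=10000: 10000000000000001
r17=10001: 110000000000000011
r18=10010: 1010000000000000101
r19=10011: 11110000000000001111
r20=10100: 100010000000000010001
r21=10101: 1100110000000000110011

Answer: 1
11
101
1111
10001
110011
1010101
11111111
100000001
1100000011
10100000101
111100001111
1000100010001
11001100110011
101010101010101
1111111111111111
10000000000000001
110000000000000011
1010000000000000101
11110000000000001111
100010000000000010001
1100110000000000110011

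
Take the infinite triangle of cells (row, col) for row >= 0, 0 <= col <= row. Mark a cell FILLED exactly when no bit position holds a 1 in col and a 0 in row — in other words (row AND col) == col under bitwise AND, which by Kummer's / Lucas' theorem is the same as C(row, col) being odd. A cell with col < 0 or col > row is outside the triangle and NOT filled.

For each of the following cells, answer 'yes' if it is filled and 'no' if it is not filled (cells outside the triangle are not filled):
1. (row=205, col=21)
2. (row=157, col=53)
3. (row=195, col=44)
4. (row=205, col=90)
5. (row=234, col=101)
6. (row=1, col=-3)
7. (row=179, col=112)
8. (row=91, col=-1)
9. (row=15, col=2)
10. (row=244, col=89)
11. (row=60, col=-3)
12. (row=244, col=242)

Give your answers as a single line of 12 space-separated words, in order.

(205,21): row=0b11001101, col=0b10101, row AND col = 0b101 = 5; 5 != 21 -> empty
(157,53): row=0b10011101, col=0b110101, row AND col = 0b10101 = 21; 21 != 53 -> empty
(195,44): row=0b11000011, col=0b101100, row AND col = 0b0 = 0; 0 != 44 -> empty
(205,90): row=0b11001101, col=0b1011010, row AND col = 0b1001000 = 72; 72 != 90 -> empty
(234,101): row=0b11101010, col=0b1100101, row AND col = 0b1100000 = 96; 96 != 101 -> empty
(1,-3): col outside [0, 1] -> not filled
(179,112): row=0b10110011, col=0b1110000, row AND col = 0b110000 = 48; 48 != 112 -> empty
(91,-1): col outside [0, 91] -> not filled
(15,2): row=0b1111, col=0b10, row AND col = 0b10 = 2; 2 == 2 -> filled
(244,89): row=0b11110100, col=0b1011001, row AND col = 0b1010000 = 80; 80 != 89 -> empty
(60,-3): col outside [0, 60] -> not filled
(244,242): row=0b11110100, col=0b11110010, row AND col = 0b11110000 = 240; 240 != 242 -> empty

Answer: no no no no no no no no yes no no no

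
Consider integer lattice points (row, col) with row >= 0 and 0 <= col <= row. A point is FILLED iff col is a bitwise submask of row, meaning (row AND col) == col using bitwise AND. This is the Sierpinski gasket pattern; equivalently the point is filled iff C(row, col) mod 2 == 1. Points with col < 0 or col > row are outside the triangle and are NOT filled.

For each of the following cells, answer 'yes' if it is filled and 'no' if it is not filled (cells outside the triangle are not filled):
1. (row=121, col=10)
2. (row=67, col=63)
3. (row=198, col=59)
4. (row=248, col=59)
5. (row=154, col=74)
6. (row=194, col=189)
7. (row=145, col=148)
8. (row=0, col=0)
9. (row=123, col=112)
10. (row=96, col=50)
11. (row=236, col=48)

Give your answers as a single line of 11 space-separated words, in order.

Answer: no no no no no no no yes yes no no

Derivation:
(121,10): row=0b1111001, col=0b1010, row AND col = 0b1000 = 8; 8 != 10 -> empty
(67,63): row=0b1000011, col=0b111111, row AND col = 0b11 = 3; 3 != 63 -> empty
(198,59): row=0b11000110, col=0b111011, row AND col = 0b10 = 2; 2 != 59 -> empty
(248,59): row=0b11111000, col=0b111011, row AND col = 0b111000 = 56; 56 != 59 -> empty
(154,74): row=0b10011010, col=0b1001010, row AND col = 0b1010 = 10; 10 != 74 -> empty
(194,189): row=0b11000010, col=0b10111101, row AND col = 0b10000000 = 128; 128 != 189 -> empty
(145,148): col outside [0, 145] -> not filled
(0,0): row=0b0, col=0b0, row AND col = 0b0 = 0; 0 == 0 -> filled
(123,112): row=0b1111011, col=0b1110000, row AND col = 0b1110000 = 112; 112 == 112 -> filled
(96,50): row=0b1100000, col=0b110010, row AND col = 0b100000 = 32; 32 != 50 -> empty
(236,48): row=0b11101100, col=0b110000, row AND col = 0b100000 = 32; 32 != 48 -> empty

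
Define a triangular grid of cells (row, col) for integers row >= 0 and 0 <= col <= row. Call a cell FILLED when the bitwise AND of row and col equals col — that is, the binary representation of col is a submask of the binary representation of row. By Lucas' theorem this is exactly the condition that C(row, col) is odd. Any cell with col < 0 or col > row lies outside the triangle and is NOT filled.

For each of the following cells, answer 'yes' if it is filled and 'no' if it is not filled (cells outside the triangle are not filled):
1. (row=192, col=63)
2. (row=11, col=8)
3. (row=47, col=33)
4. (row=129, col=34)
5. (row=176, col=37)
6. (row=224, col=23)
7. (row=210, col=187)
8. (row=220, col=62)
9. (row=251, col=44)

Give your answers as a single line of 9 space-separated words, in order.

(192,63): row=0b11000000, col=0b111111, row AND col = 0b0 = 0; 0 != 63 -> empty
(11,8): row=0b1011, col=0b1000, row AND col = 0b1000 = 8; 8 == 8 -> filled
(47,33): row=0b101111, col=0b100001, row AND col = 0b100001 = 33; 33 == 33 -> filled
(129,34): row=0b10000001, col=0b100010, row AND col = 0b0 = 0; 0 != 34 -> empty
(176,37): row=0b10110000, col=0b100101, row AND col = 0b100000 = 32; 32 != 37 -> empty
(224,23): row=0b11100000, col=0b10111, row AND col = 0b0 = 0; 0 != 23 -> empty
(210,187): row=0b11010010, col=0b10111011, row AND col = 0b10010010 = 146; 146 != 187 -> empty
(220,62): row=0b11011100, col=0b111110, row AND col = 0b11100 = 28; 28 != 62 -> empty
(251,44): row=0b11111011, col=0b101100, row AND col = 0b101000 = 40; 40 != 44 -> empty

Answer: no yes yes no no no no no no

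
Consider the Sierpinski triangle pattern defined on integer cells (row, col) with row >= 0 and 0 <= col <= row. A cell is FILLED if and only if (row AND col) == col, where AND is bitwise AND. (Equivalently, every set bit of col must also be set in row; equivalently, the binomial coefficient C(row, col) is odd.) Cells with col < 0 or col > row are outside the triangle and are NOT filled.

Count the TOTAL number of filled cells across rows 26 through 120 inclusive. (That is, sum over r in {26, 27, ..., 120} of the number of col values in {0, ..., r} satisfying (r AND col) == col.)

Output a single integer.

r26=11010 pc3: +8 =8
r27=11011 pc4: +16 =24
r28=11100 pc3: +8 =32
r29=11101 pc4: +16 =48
r30=11110 pc4: +16 =64
r31=11111 pc5: +32 =96
r32=100000 pc1: +2 =98
r33=100001 pc2: +4 =102
r34=100010 pc2: +4 =106
r35=100011 pc3: +8 =114
r36=100100 pc2: +4 =118
r37=100101 pc3: +8 =126
r38=100110 pc3: +8 =134
r39=100111 pc4: +16 =150
r40=101000 pc2: +4 =154
r41=101001 pc3: +8 =162
r42=101010 pc3: +8 =170
r43=101011 pc4: +16 =186
r44=101100 pc3: +8 =194
r45=101101 pc4: +16 =210
r46=101110 pc4: +16 =226
r47=101111 pc5: +32 =258
r48=110000 pc2: +4 =262
r49=110001 pc3: +8 =270
r50=110010 pc3: +8 =278
r51=110011 pc4: +16 =294
r52=110100 pc3: +8 =302
r53=110101 pc4: +16 =318
r54=110110 pc4: +16 =334
r55=110111 pc5: +32 =366
r56=111000 pc3: +8 =374
r57=111001 pc4: +16 =390
r58=111010 pc4: +16 =406
r59=111011 pc5: +32 =438
r60=111100 pc4: +16 =454
r61=111101 pc5: +32 =486
r62=111110 pc5: +32 =518
r63=111111 pc6: +64 =582
r64=1000000 pc1: +2 =584
r65=1000001 pc2: +4 =588
r66=1000010 pc2: +4 =592
r67=1000011 pc3: +8 =600
r68=1000100 pc2: +4 =604
r69=1000101 pc3: +8 =612
r70=1000110 pc3: +8 =620
r71=1000111 pc4: +16 =636
r72=1001000 pc2: +4 =640
r73=1001001 pc3: +8 =648
r74=1001010 pc3: +8 =656
r75=1001011 pc4: +16 =672
r76=1001100 pc3: +8 =680
r77=1001101 pc4: +16 =696
r78=1001110 pc4: +16 =712
r79=1001111 pc5: +32 =744
r80=1010000 pc2: +4 =748
r81=1010001 pc3: +8 =756
r82=1010010 pc3: +8 =764
r83=1010011 pc4: +16 =780
r84=1010100 pc3: +8 =788
r85=1010101 pc4: +16 =804
r86=1010110 pc4: +16 =820
r87=1010111 pc5: +32 =852
r88=1011000 pc3: +8 =860
r89=1011001 pc4: +16 =876
r90=1011010 pc4: +16 =892
r91=1011011 pc5: +32 =924
r92=1011100 pc4: +16 =940
r93=1011101 pc5: +32 =972
r94=1011110 pc5: +32 =1004
r95=1011111 pc6: +64 =1068
r96=1100000 pc2: +4 =1072
r97=1100001 pc3: +8 =1080
r98=1100010 pc3: +8 =1088
r99=1100011 pc4: +16 =1104
r100=1100100 pc3: +8 =1112
r101=1100101 pc4: +16 =1128
r102=1100110 pc4: +16 =1144
r103=1100111 pc5: +32 =1176
r104=1101000 pc3: +8 =1184
r105=1101001 pc4: +16 =1200
r106=1101010 pc4: +16 =1216
r107=1101011 pc5: +32 =1248
r108=1101100 pc4: +16 =1264
r109=1101101 pc5: +32 =1296
r110=1101110 pc5: +32 =1328
r111=1101111 pc6: +64 =1392
r112=1110000 pc3: +8 =1400
r113=1110001 pc4: +16 =1416
r114=1110010 pc4: +16 =1432
r115=1110011 pc5: +32 =1464
r116=1110100 pc4: +16 =1480
r117=1110101 pc5: +32 =1512
r118=1110110 pc5: +32 =1544
r119=1110111 pc6: +64 =1608
r120=1111000 pc4: +16 =1624

Answer: 1624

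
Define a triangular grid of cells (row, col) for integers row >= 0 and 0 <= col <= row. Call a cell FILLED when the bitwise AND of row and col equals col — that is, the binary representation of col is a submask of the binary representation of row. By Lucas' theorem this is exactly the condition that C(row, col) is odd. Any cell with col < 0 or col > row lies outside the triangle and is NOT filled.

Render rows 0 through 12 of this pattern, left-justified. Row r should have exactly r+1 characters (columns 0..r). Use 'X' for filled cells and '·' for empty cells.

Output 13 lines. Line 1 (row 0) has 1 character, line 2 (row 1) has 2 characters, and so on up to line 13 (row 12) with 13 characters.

r0=0: X
r1=1: XX
r2=10: X·X
r3=11: XXXX
r4=100: X···X
r5=101: XX··XX
r6=110: X·X·X·X
r7=111: XXXXXXXX
r8=1000: X·······X
r9=1001: XX······XX
r10=1010: X·X·····X·X
r11=1011: XXXX····XXXX
r12=1100: X···X···X···X

Answer: X
XX
X·X
XXXX
X···X
XX··XX
X·X·X·X
XXXXXXXX
X·······X
XX······XX
X·X·····X·X
XXXX····XXXX
X···X···X···X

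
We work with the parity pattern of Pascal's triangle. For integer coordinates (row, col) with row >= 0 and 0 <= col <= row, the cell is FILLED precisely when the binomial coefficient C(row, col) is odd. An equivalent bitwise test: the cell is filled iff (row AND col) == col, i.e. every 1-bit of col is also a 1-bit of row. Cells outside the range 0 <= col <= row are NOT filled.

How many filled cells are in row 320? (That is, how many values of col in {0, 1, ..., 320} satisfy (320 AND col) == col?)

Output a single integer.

Answer: 4

Derivation:
320 in binary = 101000000
popcount(320) = number of 1-bits in 101000000 = 2
A col c satisfies (320 AND c) == c iff every set bit of c is also set in 320; each of the 2 set bits of 320 can independently be on or off in c.
count = 2^2 = 4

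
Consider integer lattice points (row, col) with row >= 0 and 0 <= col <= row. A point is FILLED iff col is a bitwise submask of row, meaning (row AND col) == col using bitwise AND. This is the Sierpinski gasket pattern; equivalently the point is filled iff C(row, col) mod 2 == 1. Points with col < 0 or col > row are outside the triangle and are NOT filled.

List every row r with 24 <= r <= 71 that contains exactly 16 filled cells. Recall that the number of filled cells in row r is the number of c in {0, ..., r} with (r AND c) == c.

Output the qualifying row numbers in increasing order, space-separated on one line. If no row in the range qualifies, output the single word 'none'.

Answer: 27 29 30 39 43 45 46 51 53 54 57 58 60 71

Derivation:
Row r has 2^popcount(r) filled cells, so we need popcount(r) = log2(16) = 4.
Scan r = 24..71 and keep those with exactly 4 one-bits:
r=24=11000 popcount=2 -> skip
r=25=11001 popcount=3 -> skip
r=26=11010 popcount=3 -> skip
r=27=11011 popcount=4 -> KEEP
r=28=11100 popcount=3 -> skip
r=29=11101 popcount=4 -> KEEP
r=30=11110 popcount=4 -> KEEP
r=31=11111 popcount=5 -> skip
r=32=100000 popcount=1 -> skip
r=33=100001 popcount=2 -> skip
r=34=100010 popcount=2 -> skip
r=35=100011 popcount=3 -> skip
r=36=100100 popcount=2 -> skip
r=37=100101 popcount=3 -> skip
r=38=100110 popcount=3 -> skip
r=39=100111 popcount=4 -> KEEP
r=40=101000 popcount=2 -> skip
r=41=101001 popcount=3 -> skip
r=42=101010 popcount=3 -> skip
r=43=101011 popcount=4 -> KEEP
r=44=101100 popcount=3 -> skip
r=45=101101 popcount=4 -> KEEP
r=46=101110 popcount=4 -> KEEP
r=47=101111 popcount=5 -> skip
r=48=110000 popcount=2 -> skip
r=49=110001 popcount=3 -> skip
r=50=110010 popcount=3 -> skip
r=51=110011 popcount=4 -> KEEP
r=52=110100 popcount=3 -> skip
r=53=110101 popcount=4 -> KEEP
r=54=110110 popcount=4 -> KEEP
r=55=110111 popcount=5 -> skip
r=56=111000 popcount=3 -> skip
r=57=111001 popcount=4 -> KEEP
r=58=111010 popcount=4 -> KEEP
r=59=111011 popcount=5 -> skip
r=60=111100 popcount=4 -> KEEP
r=61=111101 popcount=5 -> skip
r=62=111110 popcount=5 -> skip
r=63=111111 popcount=6 -> skip
r=64=1000000 popcount=1 -> skip
r=65=1000001 popcount=2 -> skip
r=66=1000010 popcount=2 -> skip
r=67=1000011 popcount=3 -> skip
r=68=1000100 popcount=2 -> skip
r=69=1000101 popcount=3 -> skip
r=70=1000110 popcount=3 -> skip
r=71=1000111 popcount=4 -> KEEP
Kept rows: 27 29 30 39 43 45 46 51 53 54 57 58 60 71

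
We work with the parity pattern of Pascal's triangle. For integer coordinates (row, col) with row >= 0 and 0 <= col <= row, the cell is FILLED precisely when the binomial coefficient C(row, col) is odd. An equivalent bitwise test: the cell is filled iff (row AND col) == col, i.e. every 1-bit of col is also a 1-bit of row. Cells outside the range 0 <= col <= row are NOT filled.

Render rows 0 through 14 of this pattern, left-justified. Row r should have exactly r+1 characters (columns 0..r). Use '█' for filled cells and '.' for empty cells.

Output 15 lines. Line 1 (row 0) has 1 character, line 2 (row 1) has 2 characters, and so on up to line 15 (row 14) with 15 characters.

Answer: █
██
█.█
████
█...█
██..██
█.█.█.█
████████
█.......█
██......██
█.█.....█.█
████....████
█...█...█...█
██..██..██..██
█.█.█.█.█.█.█.█

Derivation:
r0=0: █
r1=1: ██
r2=10: █.█
r3=11: ████
r4=100: █...█
r5=101: ██..██
r6=110: █.█.█.█
r7=111: ████████
r8=1000: █.......█
r9=1001: ██......██
r10=1010: █.█.....█.█
r11=1011: ████....████
r12=1100: █...█...█...█
r13=1101: ██..██..██..██
r14=1110: █.█.█.█.█.█.█.█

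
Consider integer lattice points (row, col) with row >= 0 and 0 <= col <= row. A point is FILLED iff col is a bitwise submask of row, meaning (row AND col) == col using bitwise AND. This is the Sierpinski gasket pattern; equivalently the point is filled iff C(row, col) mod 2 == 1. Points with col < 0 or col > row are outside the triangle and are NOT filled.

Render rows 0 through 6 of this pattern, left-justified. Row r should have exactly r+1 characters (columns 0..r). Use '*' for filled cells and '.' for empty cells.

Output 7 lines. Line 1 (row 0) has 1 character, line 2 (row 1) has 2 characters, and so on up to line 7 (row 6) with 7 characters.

Answer: *
**
*.*
****
*...*
**..**
*.*.*.*

Derivation:
r0=0: *
r1=1: **
r2=10: *.*
r3=11: ****
r4=100: *...*
r5=101: **..**
r6=110: *.*.*.*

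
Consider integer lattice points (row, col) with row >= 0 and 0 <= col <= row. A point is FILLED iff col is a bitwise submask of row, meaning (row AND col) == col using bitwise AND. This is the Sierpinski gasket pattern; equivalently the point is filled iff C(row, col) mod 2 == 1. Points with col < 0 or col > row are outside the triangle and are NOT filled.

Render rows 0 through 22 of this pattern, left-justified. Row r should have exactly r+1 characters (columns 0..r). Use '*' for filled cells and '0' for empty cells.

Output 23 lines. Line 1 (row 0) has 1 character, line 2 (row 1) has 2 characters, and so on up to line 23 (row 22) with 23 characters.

r0=0: *
r1=1: **
r2=10: *0*
r3=11: ****
r4=100: *000*
r5=101: **00**
r6=110: *0*0*0*
r7=111: ********
r8=1000: *0000000*
r9=1001: **000000**
r10=1010: *0*00000*0*
r11=1011: ****0000****
r12=1100: *000*000*000*
r13=1101: **00**00**00**
r14=1110: *0*0*0*0*0*0*0*
r15=1111: ****************
r16=10000: *000000000000000*
r17=10001: **00000000000000**
r18=10010: *0*0000000000000*0*
r19=10011: ****000000000000****
r20=10100: *000*00000000000*000*
r21=10101: **00**0000000000**00**
r22=10110: *0*0*0*000000000*0*0*0*

Answer: *
**
*0*
****
*000*
**00**
*0*0*0*
********
*0000000*
**000000**
*0*00000*0*
****0000****
*000*000*000*
**00**00**00**
*0*0*0*0*0*0*0*
****************
*000000000000000*
**00000000000000**
*0*0000000000000*0*
****000000000000****
*000*00000000000*000*
**00**0000000000**00**
*0*0*0*000000000*0*0*0*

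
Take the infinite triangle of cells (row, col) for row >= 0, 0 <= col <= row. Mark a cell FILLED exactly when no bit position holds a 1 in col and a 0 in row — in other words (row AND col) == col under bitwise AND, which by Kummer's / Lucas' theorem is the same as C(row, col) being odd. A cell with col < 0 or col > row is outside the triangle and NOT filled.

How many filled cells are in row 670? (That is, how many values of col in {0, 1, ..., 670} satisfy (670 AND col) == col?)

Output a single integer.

670 in binary = 1010011110
popcount(670) = number of 1-bits in 1010011110 = 6
A col c satisfies (670 AND c) == c iff every set bit of c is also set in 670; each of the 6 set bits of 670 can independently be on or off in c.
count = 2^6 = 64

Answer: 64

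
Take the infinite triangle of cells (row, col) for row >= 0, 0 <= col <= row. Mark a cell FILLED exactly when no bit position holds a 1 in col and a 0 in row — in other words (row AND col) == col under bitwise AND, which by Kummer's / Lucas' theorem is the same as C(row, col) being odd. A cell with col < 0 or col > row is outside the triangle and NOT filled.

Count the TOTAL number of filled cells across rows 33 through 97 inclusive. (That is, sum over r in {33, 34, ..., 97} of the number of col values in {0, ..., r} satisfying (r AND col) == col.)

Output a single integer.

Answer: 982

Derivation:
r33=100001 pc2: +4 =4
r34=100010 pc2: +4 =8
r35=100011 pc3: +8 =16
r36=100100 pc2: +4 =20
r37=100101 pc3: +8 =28
r38=100110 pc3: +8 =36
r39=100111 pc4: +16 =52
r40=101000 pc2: +4 =56
r41=101001 pc3: +8 =64
r42=101010 pc3: +8 =72
r43=101011 pc4: +16 =88
r44=101100 pc3: +8 =96
r45=101101 pc4: +16 =112
r46=101110 pc4: +16 =128
r47=101111 pc5: +32 =160
r48=110000 pc2: +4 =164
r49=110001 pc3: +8 =172
r50=110010 pc3: +8 =180
r51=110011 pc4: +16 =196
r52=110100 pc3: +8 =204
r53=110101 pc4: +16 =220
r54=110110 pc4: +16 =236
r55=110111 pc5: +32 =268
r56=111000 pc3: +8 =276
r57=111001 pc4: +16 =292
r58=111010 pc4: +16 =308
r59=111011 pc5: +32 =340
r60=111100 pc4: +16 =356
r61=111101 pc5: +32 =388
r62=111110 pc5: +32 =420
r63=111111 pc6: +64 =484
r64=1000000 pc1: +2 =486
r65=1000001 pc2: +4 =490
r66=1000010 pc2: +4 =494
r67=1000011 pc3: +8 =502
r68=1000100 pc2: +4 =506
r69=1000101 pc3: +8 =514
r70=1000110 pc3: +8 =522
r71=1000111 pc4: +16 =538
r72=1001000 pc2: +4 =542
r73=1001001 pc3: +8 =550
r74=1001010 pc3: +8 =558
r75=1001011 pc4: +16 =574
r76=1001100 pc3: +8 =582
r77=1001101 pc4: +16 =598
r78=1001110 pc4: +16 =614
r79=1001111 pc5: +32 =646
r80=1010000 pc2: +4 =650
r81=1010001 pc3: +8 =658
r82=1010010 pc3: +8 =666
r83=1010011 pc4: +16 =682
r84=1010100 pc3: +8 =690
r85=1010101 pc4: +16 =706
r86=1010110 pc4: +16 =722
r87=1010111 pc5: +32 =754
r88=1011000 pc3: +8 =762
r89=1011001 pc4: +16 =778
r90=1011010 pc4: +16 =794
r91=1011011 pc5: +32 =826
r92=1011100 pc4: +16 =842
r93=1011101 pc5: +32 =874
r94=1011110 pc5: +32 =906
r95=1011111 pc6: +64 =970
r96=1100000 pc2: +4 =974
r97=1100001 pc3: +8 =982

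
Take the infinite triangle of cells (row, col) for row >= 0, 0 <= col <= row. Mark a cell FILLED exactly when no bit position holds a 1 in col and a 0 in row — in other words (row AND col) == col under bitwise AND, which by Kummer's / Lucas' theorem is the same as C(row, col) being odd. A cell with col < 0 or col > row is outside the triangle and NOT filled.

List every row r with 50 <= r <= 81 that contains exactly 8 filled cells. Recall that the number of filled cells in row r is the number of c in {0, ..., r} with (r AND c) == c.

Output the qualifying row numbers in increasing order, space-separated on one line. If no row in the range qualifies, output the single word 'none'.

Answer: 50 52 56 67 69 70 73 74 76 81

Derivation:
Row r has 2^popcount(r) filled cells, so we need popcount(r) = log2(8) = 3.
Scan r = 50..81 and keep those with exactly 3 one-bits:
r=50=110010 popcount=3 -> KEEP
r=51=110011 popcount=4 -> skip
r=52=110100 popcount=3 -> KEEP
r=53=110101 popcount=4 -> skip
r=54=110110 popcount=4 -> skip
r=55=110111 popcount=5 -> skip
r=56=111000 popcount=3 -> KEEP
r=57=111001 popcount=4 -> skip
r=58=111010 popcount=4 -> skip
r=59=111011 popcount=5 -> skip
r=60=111100 popcount=4 -> skip
r=61=111101 popcount=5 -> skip
r=62=111110 popcount=5 -> skip
r=63=111111 popcount=6 -> skip
r=64=1000000 popcount=1 -> skip
r=65=1000001 popcount=2 -> skip
r=66=1000010 popcount=2 -> skip
r=67=1000011 popcount=3 -> KEEP
r=68=1000100 popcount=2 -> skip
r=69=1000101 popcount=3 -> KEEP
r=70=1000110 popcount=3 -> KEEP
r=71=1000111 popcount=4 -> skip
r=72=1001000 popcount=2 -> skip
r=73=1001001 popcount=3 -> KEEP
r=74=1001010 popcount=3 -> KEEP
r=75=1001011 popcount=4 -> skip
r=76=1001100 popcount=3 -> KEEP
r=77=1001101 popcount=4 -> skip
r=78=1001110 popcount=4 -> skip
r=79=1001111 popcount=5 -> skip
r=80=1010000 popcount=2 -> skip
r=81=1010001 popcount=3 -> KEEP
Kept rows: 50 52 56 67 69 70 73 74 76 81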